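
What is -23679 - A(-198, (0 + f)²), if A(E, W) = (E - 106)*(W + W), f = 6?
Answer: -1791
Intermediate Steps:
A(E, W) = 2*W*(-106 + E) (A(E, W) = (-106 + E)*(2*W) = 2*W*(-106 + E))
-23679 - A(-198, (0 + f)²) = -23679 - 2*(0 + 6)²*(-106 - 198) = -23679 - 2*6²*(-304) = -23679 - 2*36*(-304) = -23679 - 1*(-21888) = -23679 + 21888 = -1791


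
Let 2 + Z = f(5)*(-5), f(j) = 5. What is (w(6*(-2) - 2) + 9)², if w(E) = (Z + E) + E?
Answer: 2116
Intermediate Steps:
Z = -27 (Z = -2 + 5*(-5) = -2 - 25 = -27)
w(E) = -27 + 2*E (w(E) = (-27 + E) + E = -27 + 2*E)
(w(6*(-2) - 2) + 9)² = ((-27 + 2*(6*(-2) - 2)) + 9)² = ((-27 + 2*(-12 - 2)) + 9)² = ((-27 + 2*(-14)) + 9)² = ((-27 - 28) + 9)² = (-55 + 9)² = (-46)² = 2116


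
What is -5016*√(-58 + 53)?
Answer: -5016*I*√5 ≈ -11216.0*I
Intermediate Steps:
-5016*√(-58 + 53) = -5016*I*√5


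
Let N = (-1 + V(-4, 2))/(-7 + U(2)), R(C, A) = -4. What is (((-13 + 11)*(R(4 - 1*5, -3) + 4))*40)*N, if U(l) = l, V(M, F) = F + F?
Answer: 0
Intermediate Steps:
V(M, F) = 2*F
N = -⅗ (N = (-1 + 2*2)/(-7 + 2) = (-1 + 4)/(-5) = 3*(-⅕) = -⅗ ≈ -0.60000)
(((-13 + 11)*(R(4 - 1*5, -3) + 4))*40)*N = (((-13 + 11)*(-4 + 4))*40)*(-⅗) = (-2*0*40)*(-⅗) = (0*40)*(-⅗) = 0*(-⅗) = 0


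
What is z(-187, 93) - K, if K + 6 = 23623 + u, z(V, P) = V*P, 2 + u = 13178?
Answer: -54184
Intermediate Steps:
u = 13176 (u = -2 + 13178 = 13176)
z(V, P) = P*V
K = 36793 (K = -6 + (23623 + 13176) = -6 + 36799 = 36793)
z(-187, 93) - K = 93*(-187) - 1*36793 = -17391 - 36793 = -54184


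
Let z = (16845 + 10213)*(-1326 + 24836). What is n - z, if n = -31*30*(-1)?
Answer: -636132650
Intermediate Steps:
n = 930 (n = -930*(-1) = 930)
z = 636133580 (z = 27058*23510 = 636133580)
n - z = 930 - 1*636133580 = 930 - 636133580 = -636132650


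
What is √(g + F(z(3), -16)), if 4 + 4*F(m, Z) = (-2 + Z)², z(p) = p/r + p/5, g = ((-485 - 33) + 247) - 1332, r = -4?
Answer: I*√1523 ≈ 39.026*I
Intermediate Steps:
g = -1603 (g = (-518 + 247) - 1332 = -271 - 1332 = -1603)
z(p) = -p/20 (z(p) = p/(-4) + p/5 = p*(-¼) + p*(⅕) = -p/4 + p/5 = -p/20)
F(m, Z) = -1 + (-2 + Z)²/4
√(g + F(z(3), -16)) = √(-1603 + (¼)*(-16)*(-4 - 16)) = √(-1603 + (¼)*(-16)*(-20)) = √(-1603 + 80) = √(-1523) = I*√1523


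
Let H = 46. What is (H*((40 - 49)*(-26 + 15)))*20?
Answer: 91080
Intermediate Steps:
(H*((40 - 49)*(-26 + 15)))*20 = (46*((40 - 49)*(-26 + 15)))*20 = (46*(-9*(-11)))*20 = (46*99)*20 = 4554*20 = 91080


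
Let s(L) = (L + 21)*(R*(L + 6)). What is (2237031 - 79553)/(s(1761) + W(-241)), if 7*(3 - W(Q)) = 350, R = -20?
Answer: -2157478/62975927 ≈ -0.034259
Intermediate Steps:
W(Q) = -47 (W(Q) = 3 - ⅐*350 = 3 - 50 = -47)
s(L) = (-120 - 20*L)*(21 + L) (s(L) = (L + 21)*(-20*(L + 6)) = (21 + L)*(-20*(6 + L)) = (21 + L)*(-120 - 20*L) = (-120 - 20*L)*(21 + L))
(2237031 - 79553)/(s(1761) + W(-241)) = (2237031 - 79553)/((-2520 - 540*1761 - 20*1761²) - 47) = 2157478/((-2520 - 950940 - 20*3101121) - 47) = 2157478/((-2520 - 950940 - 62022420) - 47) = 2157478/(-62975880 - 47) = 2157478/(-62975927) = 2157478*(-1/62975927) = -2157478/62975927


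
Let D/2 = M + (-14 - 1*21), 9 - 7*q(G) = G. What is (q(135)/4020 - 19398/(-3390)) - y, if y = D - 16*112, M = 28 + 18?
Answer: 134439583/75710 ≈ 1775.7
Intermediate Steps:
q(G) = 9/7 - G/7
M = 46
D = 22 (D = 2*(46 + (-14 - 1*21)) = 2*(46 + (-14 - 21)) = 2*(46 - 35) = 2*11 = 22)
y = -1770 (y = 22 - 16*112 = 22 - 1792 = -1770)
(q(135)/4020 - 19398/(-3390)) - y = ((9/7 - 1/7*135)/4020 - 19398/(-3390)) - 1*(-1770) = ((9/7 - 135/7)*(1/4020) - 19398*(-1/3390)) + 1770 = (-18*1/4020 + 3233/565) + 1770 = (-3/670 + 3233/565) + 1770 = 432883/75710 + 1770 = 134439583/75710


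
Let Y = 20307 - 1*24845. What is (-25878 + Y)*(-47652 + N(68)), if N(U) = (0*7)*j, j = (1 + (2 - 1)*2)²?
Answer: 1449383232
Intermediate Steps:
Y = -4538 (Y = 20307 - 24845 = -4538)
j = 9 (j = (1 + 1*2)² = (1 + 2)² = 3² = 9)
N(U) = 0 (N(U) = (0*7)*9 = 0*9 = 0)
(-25878 + Y)*(-47652 + N(68)) = (-25878 - 4538)*(-47652 + 0) = -30416*(-47652) = 1449383232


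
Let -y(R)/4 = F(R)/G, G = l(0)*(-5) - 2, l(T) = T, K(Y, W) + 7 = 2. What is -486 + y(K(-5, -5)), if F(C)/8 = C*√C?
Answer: -486 - 80*I*√5 ≈ -486.0 - 178.89*I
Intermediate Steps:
F(C) = 8*C^(3/2) (F(C) = 8*(C*√C) = 8*C^(3/2))
K(Y, W) = -5 (K(Y, W) = -7 + 2 = -5)
G = -2 (G = 0*(-5) - 2 = 0 - 2 = -2)
y(R) = 16*R^(3/2) (y(R) = -4*8*R^(3/2)/(-2) = -4*8*R^(3/2)*(-1)/2 = -(-16)*R^(3/2) = 16*R^(3/2))
-486 + y(K(-5, -5)) = -486 + 16*(-5)^(3/2) = -486 + 16*(-5*I*√5) = -486 - 80*I*√5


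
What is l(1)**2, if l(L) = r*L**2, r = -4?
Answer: 16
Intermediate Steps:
l(L) = -4*L**2
l(1)**2 = (-4*1**2)**2 = (-4*1)**2 = (-4)**2 = 16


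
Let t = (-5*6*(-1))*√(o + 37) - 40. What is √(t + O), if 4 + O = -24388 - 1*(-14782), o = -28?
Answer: 2*I*√2390 ≈ 97.775*I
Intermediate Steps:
O = -9610 (O = -4 + (-24388 - 1*(-14782)) = -4 + (-24388 + 14782) = -4 - 9606 = -9610)
t = 50 (t = (-5*6*(-1))*√(-28 + 37) - 40 = (-30*(-1))*√9 - 40 = 30*3 - 40 = 90 - 40 = 50)
√(t + O) = √(50 - 9610) = √(-9560) = 2*I*√2390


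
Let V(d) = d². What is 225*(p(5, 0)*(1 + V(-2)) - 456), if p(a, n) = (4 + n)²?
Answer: -84600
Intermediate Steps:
225*(p(5, 0)*(1 + V(-2)) - 456) = 225*((4 + 0)²*(1 + (-2)²) - 456) = 225*(4²*(1 + 4) - 456) = 225*(16*5 - 456) = 225*(80 - 456) = 225*(-376) = -84600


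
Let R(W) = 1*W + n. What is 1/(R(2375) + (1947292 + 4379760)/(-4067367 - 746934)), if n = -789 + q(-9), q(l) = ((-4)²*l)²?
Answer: 4814301/107458499870 ≈ 4.4802e-5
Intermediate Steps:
q(l) = 256*l² (q(l) = (16*l)² = 256*l²)
n = 19947 (n = -789 + 256*(-9)² = -789 + 256*81 = -789 + 20736 = 19947)
R(W) = 19947 + W (R(W) = 1*W + 19947 = W + 19947 = 19947 + W)
1/(R(2375) + (1947292 + 4379760)/(-4067367 - 746934)) = 1/((19947 + 2375) + (1947292 + 4379760)/(-4067367 - 746934)) = 1/(22322 + 6327052/(-4814301)) = 1/(22322 + 6327052*(-1/4814301)) = 1/(22322 - 6327052/4814301) = 1/(107458499870/4814301) = 4814301/107458499870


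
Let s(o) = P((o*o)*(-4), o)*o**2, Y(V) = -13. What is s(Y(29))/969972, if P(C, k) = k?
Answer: -2197/969972 ≈ -0.0022650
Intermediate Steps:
s(o) = o**3 (s(o) = o*o**2 = o**3)
s(Y(29))/969972 = (-13)**3/969972 = -2197*1/969972 = -2197/969972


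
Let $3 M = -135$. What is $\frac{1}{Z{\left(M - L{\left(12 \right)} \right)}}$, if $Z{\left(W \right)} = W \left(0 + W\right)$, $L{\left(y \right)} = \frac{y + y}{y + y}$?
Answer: $\frac{1}{2116} \approx 0.00047259$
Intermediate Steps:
$M = -45$ ($M = \frac{1}{3} \left(-135\right) = -45$)
$L{\left(y \right)} = 1$ ($L{\left(y \right)} = \frac{2 y}{2 y} = 2 y \frac{1}{2 y} = 1$)
$Z{\left(W \right)} = W^{2}$ ($Z{\left(W \right)} = W W = W^{2}$)
$\frac{1}{Z{\left(M - L{\left(12 \right)} \right)}} = \frac{1}{\left(-45 - 1\right)^{2}} = \frac{1}{\left(-46\right)^{2}} = \frac{1}{2116}$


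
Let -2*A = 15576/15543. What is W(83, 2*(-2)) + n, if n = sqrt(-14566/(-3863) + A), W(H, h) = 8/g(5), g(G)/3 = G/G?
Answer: 8/3 + sqrt(10823895680214)/1819473 ≈ 4.4749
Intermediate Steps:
A = -236/471 (A = -7788/15543 = -1/2*472/471 = -236/471 ≈ -0.50106)
g(G) = 3 (g(G) = 3*(G/G) = 3*1 = 3)
W(H, h) = 8/3
n = sqrt(10823895680214)/1819473 (n = sqrt(-14566/(-3863) - 236/471) = sqrt(-14566*(-1/3863) - 236/471) = sqrt(14566/3863 - 236/471) = sqrt(5948918/1819473) = sqrt(10823895680214)/1819473 ≈ 1.8082)
W(83, 2*(-2)) + n = 8/3 + sqrt(10823895680214)/1819473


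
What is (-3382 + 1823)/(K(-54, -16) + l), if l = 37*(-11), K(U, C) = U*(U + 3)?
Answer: -1559/2347 ≈ -0.66425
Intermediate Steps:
K(U, C) = U*(3 + U)
l = -407
(-3382 + 1823)/(K(-54, -16) + l) = (-3382 + 1823)/(-54*(3 - 54) - 407) = -1559/(-54*(-51) - 407) = -1559/(2754 - 407) = -1559/2347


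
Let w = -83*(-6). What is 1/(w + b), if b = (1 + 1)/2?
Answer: 1/499 ≈ 0.0020040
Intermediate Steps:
b = 1 (b = (½)*2 = 1)
w = 498
1/(w + b) = 1/(498 + 1) = 1/499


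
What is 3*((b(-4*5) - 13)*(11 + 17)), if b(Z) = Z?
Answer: -2772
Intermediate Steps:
3*((b(-4*5) - 13)*(11 + 17)) = 3*((-4*5 - 13)*(11 + 17)) = 3*((-20 - 13)*28) = 3*(-33*28) = 3*(-924) = -2772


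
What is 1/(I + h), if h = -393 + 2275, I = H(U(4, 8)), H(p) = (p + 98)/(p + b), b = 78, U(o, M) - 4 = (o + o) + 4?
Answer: 47/88511 ≈ 0.00053101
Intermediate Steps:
U(o, M) = 8 + 2*o (U(o, M) = 4 + ((o + o) + 4) = 4 + (2*o + 4) = 4 + (4 + 2*o) = 8 + 2*o)
H(p) = (98 + p)/(78 + p) (H(p) = (p + 98)/(p + 78) = (98 + p)/(78 + p))
I = 57/47 (I = (98 + (8 + 2*4))/(78 + (8 + 2*4)) = (98 + (8 + 8))/(78 + (8 + 8)) = (98 + 16)/(78 + 16) = 114/94 = (1/94)*114 = 57/47 ≈ 1.2128)
h = 1882
1/(I + h) = 1/(57/47 + 1882) = 1/(88511/47) = 47/88511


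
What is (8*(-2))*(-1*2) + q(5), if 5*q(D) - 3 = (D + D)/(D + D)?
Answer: 164/5 ≈ 32.800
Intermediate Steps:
q(D) = ⅘ (q(D) = ⅗ + ((D + D)/(D + D))/5 = ⅗ + ((2*D)/((2*D)))/5 = ⅗ + ((2*D)*(1/(2*D)))/5 = ⅗ + (⅕)*1 = ⅗ + ⅕ = ⅘)
(8*(-2))*(-1*2) + q(5) = (8*(-2))*(-1*2) + ⅘ = -16*(-2) + ⅘ = 32 + ⅘ = 164/5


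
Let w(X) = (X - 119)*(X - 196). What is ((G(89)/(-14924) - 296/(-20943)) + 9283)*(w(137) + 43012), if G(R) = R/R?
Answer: 4681356969493775/12021282 ≈ 3.8942e+8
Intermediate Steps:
G(R) = 1
w(X) = (-196 + X)*(-119 + X) (w(X) = (-119 + X)*(-196 + X) = (-196 + X)*(-119 + X))
((G(89)/(-14924) - 296/(-20943)) + 9283)*(w(137) + 43012) = ((1/(-14924) - 296/(-20943)) + 9283)*((23324 + 137**2 - 315*137) + 43012) = ((1*(-1/14924) - 296*(-1/20943)) + 9283)*((23324 + 18769 - 43155) + 43012) = ((-1/14924 + 296/20943) + 9283)*(-1062 + 43012) = (338197/24042564 + 9283)*41950 = (223187459809/24042564)*41950 = 4681356969493775/12021282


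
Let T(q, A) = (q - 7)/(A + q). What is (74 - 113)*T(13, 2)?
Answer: -78/5 ≈ -15.600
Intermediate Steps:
T(q, A) = (-7 + q)/(A + q)
(74 - 113)*T(13, 2) = (74 - 113)*((-7 + 13)/(2 + 13)) = -39*6/15 = -13*6/5 = -39*⅖ = -78/5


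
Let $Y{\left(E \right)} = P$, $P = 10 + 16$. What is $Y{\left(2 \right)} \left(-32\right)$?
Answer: $-832$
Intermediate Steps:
$P = 26$
$Y{\left(E \right)} = 26$
$Y{\left(2 \right)} \left(-32\right) = 26 \left(-32\right) = -832$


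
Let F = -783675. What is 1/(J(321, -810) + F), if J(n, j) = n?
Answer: -1/783354 ≈ -1.2766e-6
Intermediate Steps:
1/(J(321, -810) + F) = 1/(321 - 783675) = 1/(-783354) = -1/783354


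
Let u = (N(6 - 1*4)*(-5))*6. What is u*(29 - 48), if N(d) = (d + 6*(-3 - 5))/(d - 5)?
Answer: 8740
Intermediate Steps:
N(d) = (-48 + d)/(-5 + d) (N(d) = (d + 6*(-8))/(-5 + d) = (d - 48)/(-5 + d) = (-48 + d)/(-5 + d))
u = -460 (u = (((-48 + (6 - 1*4))/(-5 + (6 - 1*4)))*(-5))*6 = (((-48 + (6 - 4))/(-5 + (6 - 4)))*(-5))*6 = (((-48 + 2)/(-5 + 2))*(-5))*6 = ((-46/(-3))*(-5))*6 = (-1/3*(-46)*(-5))*6 = ((46/3)*(-5))*6 = -230/3*6 = -460)
u*(29 - 48) = -460*(29 - 48) = -460*(-19) = 8740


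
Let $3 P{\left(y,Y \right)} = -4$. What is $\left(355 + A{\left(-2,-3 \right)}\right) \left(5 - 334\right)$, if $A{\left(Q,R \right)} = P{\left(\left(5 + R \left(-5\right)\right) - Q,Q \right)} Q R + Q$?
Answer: $-113505$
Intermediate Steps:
$P{\left(y,Y \right)} = - \frac{4}{3}$ ($P{\left(y,Y \right)} = \frac{1}{3} \left(-4\right) = - \frac{4}{3}$)
$A{\left(Q,R \right)} = Q - \frac{4 Q R}{3}$ ($A{\left(Q,R \right)} = - \frac{4 Q}{3} R + Q = - \frac{4 Q R}{3} + Q = Q - \frac{4 Q R}{3}$)
$\left(355 + A{\left(-2,-3 \right)}\right) \left(5 - 334\right) = \left(355 + \frac{1}{3} \left(-2\right) \left(3 - -12\right)\right) \left(5 - 334\right) = \left(355 + \frac{1}{3} \left(-2\right) \left(3 + 12\right)\right) \left(-329\right) = \left(355 + \frac{1}{3} \left(-2\right) 15\right) \left(-329\right) = \left(355 - 10\right) \left(-329\right) = 345 \left(-329\right) = -113505$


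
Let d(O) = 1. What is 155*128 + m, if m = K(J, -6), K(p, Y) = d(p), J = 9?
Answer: 19841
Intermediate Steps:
K(p, Y) = 1
m = 1
155*128 + m = 155*128 + 1 = 19840 + 1 = 19841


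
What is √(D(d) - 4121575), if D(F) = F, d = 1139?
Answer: 2*I*√1030109 ≈ 2029.9*I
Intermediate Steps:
√(D(d) - 4121575) = √(1139 - 4121575) = √(-4120436) = 2*I*√1030109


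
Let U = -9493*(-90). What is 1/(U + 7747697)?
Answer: 1/8602067 ≈ 1.1625e-7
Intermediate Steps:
U = 854370
1/(U + 7747697) = 1/(854370 + 7747697) = 1/8602067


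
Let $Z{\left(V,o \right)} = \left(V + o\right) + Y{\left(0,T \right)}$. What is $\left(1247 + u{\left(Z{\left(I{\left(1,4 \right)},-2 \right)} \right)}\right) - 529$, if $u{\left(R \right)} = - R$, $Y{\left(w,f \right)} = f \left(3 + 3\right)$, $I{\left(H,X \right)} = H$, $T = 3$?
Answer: $701$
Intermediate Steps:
$Y{\left(w,f \right)} = 6 f$ ($Y{\left(w,f \right)} = f 6 = 6 f$)
$Z{\left(V,o \right)} = 18 + V + o$ ($Z{\left(V,o \right)} = \left(V + o\right) + 6 \cdot 3 = \left(V + o\right) + 18 = 18 + V + o$)
$\left(1247 + u{\left(Z{\left(I{\left(1,4 \right)},-2 \right)} \right)}\right) - 529 = \left(1247 - \left(18 + 1 - 2\right)\right) - 529 = \left(1247 - 17\right) - 529 = 1230 - 529 = 701$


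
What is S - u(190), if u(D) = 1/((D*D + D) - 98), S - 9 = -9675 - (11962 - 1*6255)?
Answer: -556379617/36192 ≈ -15373.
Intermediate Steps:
S = -15373 (S = 9 + (-9675 - (11962 - 1*6255)) = 9 + (-9675 - (11962 - 6255)) = 9 + (-9675 - 1*5707) = 9 + (-9675 - 5707) = 9 - 15382 = -15373)
u(D) = 1/(-98 + D + D**2) (u(D) = 1/((D**2 + D) - 98) = 1/((D + D**2) - 98) = 1/(-98 + D + D**2))
S - u(190) = -15373 - 1/(-98 + 190 + 190**2) = -15373 - 1/(-98 + 190 + 36100) = -15373 - 1/36192 = -556379617/36192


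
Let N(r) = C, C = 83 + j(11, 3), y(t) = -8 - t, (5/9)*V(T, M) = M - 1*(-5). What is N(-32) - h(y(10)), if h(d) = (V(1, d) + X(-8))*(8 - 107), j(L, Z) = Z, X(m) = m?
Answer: -15113/5 ≈ -3022.6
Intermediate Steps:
V(T, M) = 9 + 9*M/5 (V(T, M) = 9*(M - 1*(-5))/5 = 9*(M + 5)/5 = 9*(5 + M)/5 = 9 + 9*M/5)
h(d) = -99 - 891*d/5 (h(d) = ((9 + 9*d/5) - 8)*(8 - 107) = (1 + 9*d/5)*(-99) = -99 - 891*d/5)
C = 86 (C = 83 + 3 = 86)
N(r) = 86
N(-32) - h(y(10)) = 86 - (-99 - 891*(-8 - 1*10)/5) = 86 - (-99 - 891*(-8 - 10)/5) = 86 - (-99 - 891/5*(-18)) = 86 - (-99 + 16038/5) = 86 - 1*15543/5 = 86 - 15543/5 = -15113/5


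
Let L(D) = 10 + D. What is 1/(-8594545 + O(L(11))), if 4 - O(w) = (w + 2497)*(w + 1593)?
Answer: -1/12658593 ≈ -7.8998e-8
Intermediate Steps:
O(w) = 4 - (1593 + w)*(2497 + w) (O(w) = 4 - (w + 2497)*(w + 1593) = 4 - (2497 + w)*(1593 + w) = 4 - (1593 + w)*(2497 + w))
1/(-8594545 + O(L(11))) = 1/(-8594545 + (-3977717 - (10 + 11)**2 - 4090*(10 + 11))) = 1/(-8594545 + (-3977717 - 1*21**2 - 4090*21)) = 1/(-8594545 + (-3977717 - 1*441 - 85890)) = 1/(-8594545 + (-3977717 - 441 - 85890)) = 1/(-8594545 - 4064048) = 1/(-12658593) = -1/12658593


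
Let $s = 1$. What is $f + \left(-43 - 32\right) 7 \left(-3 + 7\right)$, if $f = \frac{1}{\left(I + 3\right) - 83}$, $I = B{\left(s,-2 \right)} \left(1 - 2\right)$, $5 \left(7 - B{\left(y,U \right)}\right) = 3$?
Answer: $- \frac{907205}{432} \approx -2100.0$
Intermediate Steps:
$B{\left(y,U \right)} = \frac{32}{5}$ ($B{\left(y,U \right)} = 7 - \frac{3}{5} = \frac{32}{5}$)
$I = - \frac{32}{5}$ ($I = \frac{32 \left(1 - 2\right)}{5} = \frac{32}{5} \left(-1\right) = - \frac{32}{5} \approx -6.4$)
$f = - \frac{5}{432}$ ($f = \frac{1}{\left(- \frac{32}{5} + 3\right) - 83} = \frac{1}{- \frac{17}{5} - 83} = \frac{1}{- \frac{432}{5}} = - \frac{5}{432} \approx -0.011574$)
$f + \left(-43 - 32\right) 7 \left(-3 + 7\right) = - \frac{5}{432} + \left(-43 - 32\right) 7 \left(-3 + 7\right) = - \frac{5}{432} + \left(-43 - 32\right) 7 \cdot 4 = - \frac{5}{432} - 2100 = - \frac{907205}{432}$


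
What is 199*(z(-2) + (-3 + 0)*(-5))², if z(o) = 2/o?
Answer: 39004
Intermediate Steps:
199*(z(-2) + (-3 + 0)*(-5))² = 199*(2/(-2) + (-3 + 0)*(-5))² = 199*(2*(-½) - 3*(-5))² = 199*(-1 + 15)² = 199*14² = 199*196 = 39004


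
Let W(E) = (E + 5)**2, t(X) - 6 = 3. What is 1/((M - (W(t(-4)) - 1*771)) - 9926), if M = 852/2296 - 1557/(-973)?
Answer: -79786/745921605 ≈ -0.00010696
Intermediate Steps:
M = 157281/79786 (M = 852*(1/2296) - 1557*(-1/973) = 213/574 + 1557/973 = 157281/79786 ≈ 1.9713)
t(X) = 9 (t(X) = 6 + 3 = 9)
W(E) = (5 + E)**2
1/((M - (W(t(-4)) - 1*771)) - 9926) = 1/((157281/79786 - ((5 + 9)**2 - 1*771)) - 9926) = 1/((157281/79786 - (14**2 - 771)) - 9926) = 1/((157281/79786 - (196 - 771)) - 9926) = 1/((157281/79786 - 1*(-575)) - 9926) = 1/((157281/79786 + 575) - 9926) = 1/(46034231/79786 - 9926) = 1/(-745921605/79786) = -79786/745921605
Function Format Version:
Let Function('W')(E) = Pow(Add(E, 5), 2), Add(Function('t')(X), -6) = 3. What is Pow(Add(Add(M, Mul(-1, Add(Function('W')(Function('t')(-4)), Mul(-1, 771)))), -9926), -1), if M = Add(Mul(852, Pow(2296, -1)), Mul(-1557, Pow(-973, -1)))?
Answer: Rational(-79786, 745921605) ≈ -0.00010696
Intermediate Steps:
M = Rational(157281, 79786) (M = Add(Mul(852, Rational(1, 2296)), Mul(-1557, Rational(-1, 973))) = Add(Rational(213, 574), Rational(1557, 973)) = Rational(157281, 79786) ≈ 1.9713)
Function('t')(X) = 9 (Function('t')(X) = Add(6, 3) = 9)
Function('W')(E) = Pow(Add(5, E), 2)
Pow(Add(Add(M, Mul(-1, Add(Function('W')(Function('t')(-4)), Mul(-1, 771)))), -9926), -1) = Pow(Add(Add(Rational(157281, 79786), Mul(-1, Add(Pow(Add(5, 9), 2), Mul(-1, 771)))), -9926), -1) = Pow(Add(Add(Rational(157281, 79786), Mul(-1, Add(Pow(14, 2), -771))), -9926), -1) = Pow(Add(Add(Rational(157281, 79786), Mul(-1, Add(196, -771))), -9926), -1) = Pow(Add(Add(Rational(157281, 79786), Mul(-1, -575)), -9926), -1) = Pow(Add(Add(Rational(157281, 79786), 575), -9926), -1) = Pow(Add(Rational(46034231, 79786), -9926), -1) = Pow(Rational(-745921605, 79786), -1) = Rational(-79786, 745921605)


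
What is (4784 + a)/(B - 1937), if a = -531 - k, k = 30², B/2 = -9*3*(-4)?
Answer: -3353/1721 ≈ -1.9483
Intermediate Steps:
B = 216 (B = 2*(-9*3*(-4)) = 2*(-27*(-4)) = 2*108 = 216)
k = 900
a = -1431 (a = -531 - 1*900 = -531 - 900 = -1431)
(4784 + a)/(B - 1937) = (4784 - 1431)/(216 - 1937) = 3353/(-1721) = 3353*(-1/1721) = -3353/1721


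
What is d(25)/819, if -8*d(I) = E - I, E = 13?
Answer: 1/546 ≈ 0.0018315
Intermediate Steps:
d(I) = -13/8 + I/8 (d(I) = -(13 - I)/8 = -13/8 + I/8)
d(25)/819 = (-13/8 + (⅛)*25)/819 = (-13/8 + 25/8)*(1/819) = (3/2)*(1/819) = 1/546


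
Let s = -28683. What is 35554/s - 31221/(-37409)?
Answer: -434527643/1073002347 ≈ -0.40496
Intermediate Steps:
35554/s - 31221/(-37409) = 35554/(-28683) - 31221/(-37409) = 35554*(-1/28683) - 31221*(-1/37409) = -35554/28683 + 31221/37409 = -434527643/1073002347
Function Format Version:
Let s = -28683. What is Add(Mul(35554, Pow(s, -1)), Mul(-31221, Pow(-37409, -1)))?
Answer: Rational(-434527643, 1073002347) ≈ -0.40496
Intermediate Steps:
Add(Mul(35554, Pow(s, -1)), Mul(-31221, Pow(-37409, -1))) = Add(Mul(35554, Pow(-28683, -1)), Mul(-31221, Pow(-37409, -1))) = Add(Mul(35554, Rational(-1, 28683)), Mul(-31221, Rational(-1, 37409))) = Add(Rational(-35554, 28683), Rational(31221, 37409)) = Rational(-434527643, 1073002347)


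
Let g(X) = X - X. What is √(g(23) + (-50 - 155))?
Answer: I*√205 ≈ 14.318*I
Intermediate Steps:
g(X) = 0
√(g(23) + (-50 - 155)) = √(0 + (-50 - 155)) = √(0 - 205) = √(-205) = I*√205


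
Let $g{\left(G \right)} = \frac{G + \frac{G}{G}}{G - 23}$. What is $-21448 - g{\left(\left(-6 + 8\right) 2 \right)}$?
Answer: $- \frac{407507}{19} \approx -21448.0$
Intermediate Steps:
$g{\left(G \right)} = \frac{1 + G}{-23 + G}$ ($g{\left(G \right)} = \frac{G + 1}{-23 + G} = \frac{1 + G}{-23 + G}$)
$-21448 - g{\left(\left(-6 + 8\right) 2 \right)} = -21448 - \frac{1 + \left(-6 + 8\right) 2}{-23 + \left(-6 + 8\right) 2} = -21448 - \frac{1 + 2 \cdot 2}{-23 + 2 \cdot 2} = -21448 - \frac{1 + 4}{-23 + 4} = -21448 - \frac{1}{-19} \cdot 5 = -21448 - \left(- \frac{1}{19}\right) 5 = -21448 - - \frac{5}{19} = -21448 + \frac{5}{19} = - \frac{407507}{19}$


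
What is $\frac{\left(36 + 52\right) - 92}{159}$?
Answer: $- \frac{4}{159} \approx -0.025157$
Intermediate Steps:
$\frac{\left(36 + 52\right) - 92}{159} = \frac{88 - 92}{159} = \frac{1}{159} \left(-4\right) = - \frac{4}{159}$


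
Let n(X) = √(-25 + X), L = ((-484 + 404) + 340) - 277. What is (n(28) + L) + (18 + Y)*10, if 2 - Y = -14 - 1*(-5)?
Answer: 273 + √3 ≈ 274.73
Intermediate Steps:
L = -17 (L = (-80 + 340) - 277 = 260 - 277 = -17)
Y = 11 (Y = 2 - (-14 - 1*(-5)) = 2 - (-14 + 5) = 2 - 1*(-9) = 2 + 9 = 11)
(n(28) + L) + (18 + Y)*10 = (√(-25 + 28) - 17) + (18 + 11)*10 = (√3 - 17) + 29*10 = (-17 + √3) + 290 = 273 + √3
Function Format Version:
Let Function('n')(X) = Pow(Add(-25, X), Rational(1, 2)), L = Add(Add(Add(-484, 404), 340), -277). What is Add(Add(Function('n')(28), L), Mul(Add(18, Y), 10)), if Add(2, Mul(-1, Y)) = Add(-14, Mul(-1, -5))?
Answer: Add(273, Pow(3, Rational(1, 2))) ≈ 274.73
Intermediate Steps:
L = -17 (L = Add(Add(-80, 340), -277) = Add(260, -277) = -17)
Y = 11 (Y = Add(2, Mul(-1, Add(-14, Mul(-1, -5)))) = Add(2, Mul(-1, Add(-14, 5))) = Add(2, Mul(-1, -9)) = Add(2, 9) = 11)
Add(Add(Function('n')(28), L), Mul(Add(18, Y), 10)) = Add(Add(Pow(Add(-25, 28), Rational(1, 2)), -17), Mul(Add(18, 11), 10)) = Add(Add(Pow(3, Rational(1, 2)), -17), Mul(29, 10)) = Add(Add(-17, Pow(3, Rational(1, 2))), 290) = Add(273, Pow(3, Rational(1, 2)))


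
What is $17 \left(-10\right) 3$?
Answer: $-510$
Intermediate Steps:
$17 \left(-10\right) 3 = \left(-170\right) 3 = -510$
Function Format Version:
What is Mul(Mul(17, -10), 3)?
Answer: -510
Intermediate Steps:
Mul(Mul(17, -10), 3) = Mul(-170, 3) = -510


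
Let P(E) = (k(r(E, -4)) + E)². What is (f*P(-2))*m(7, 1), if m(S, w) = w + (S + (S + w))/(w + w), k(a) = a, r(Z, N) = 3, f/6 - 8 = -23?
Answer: -765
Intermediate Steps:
f = -90 (f = 48 + 6*(-23) = 48 - 138 = -90)
P(E) = (3 + E)²
m(S, w) = w + (w + 2*S)/(2*w) (m(S, w) = w + (w + 2*S)/((2*w)) = w + (w + 2*S)*(1/(2*w)) = w + (w + 2*S)/(2*w))
(f*P(-2))*m(7, 1) = (-90*(3 - 2)²)*(½ + 1 + 7/1) = (-90*1²)*(½ + 1 + 7*1) = (-90*1)*(½ + 1 + 7) = -90*17/2 = -765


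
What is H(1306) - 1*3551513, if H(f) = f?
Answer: -3550207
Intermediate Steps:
H(1306) - 1*3551513 = 1306 - 1*3551513 = 1306 - 3551513 = -3550207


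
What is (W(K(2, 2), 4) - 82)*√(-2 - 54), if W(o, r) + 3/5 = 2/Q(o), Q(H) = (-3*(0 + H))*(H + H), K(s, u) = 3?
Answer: -22312*I*√14/135 ≈ -618.4*I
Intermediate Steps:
Q(H) = -6*H² (Q(H) = (-3*H)*(2*H) = -6*H²)
W(o, r) = -⅗ - 1/(3*o²) (W(o, r) = -⅗ + 2/((-6*o²)) = -⅗ + 2*(-1/(6*o²)) = -⅗ - 1/(3*o²))
(W(K(2, 2), 4) - 82)*√(-2 - 54) = ((-⅗ - ⅓/3²) - 82)*√(-2 - 54) = ((-⅗ - ⅓*⅑) - 82)*√(-56) = ((-⅗ - 1/27) - 82)*(2*I*√14) = (-86/135 - 82)*(2*I*√14) = -22312*I*√14/135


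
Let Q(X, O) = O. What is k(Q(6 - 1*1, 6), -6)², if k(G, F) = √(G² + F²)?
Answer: 72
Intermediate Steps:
k(G, F) = √(F² + G²)
k(Q(6 - 1*1, 6), -6)² = (√((-6)² + 6²))² = (√(36 + 36))² = (√72)² = (6*√2)² = 72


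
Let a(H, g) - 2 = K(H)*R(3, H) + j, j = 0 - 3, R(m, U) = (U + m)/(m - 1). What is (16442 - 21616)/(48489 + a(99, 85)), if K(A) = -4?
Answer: -2587/24142 ≈ -0.10716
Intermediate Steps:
R(m, U) = (U + m)/(-1 + m)
j = -3
a(H, g) = -7 - 2*H (a(H, g) = 2 + (-4*(H + 3)/(-1 + 3) - 3) = 2 + (-4*(3 + H)/2 - 3) = 2 + (-2*(3 + H) - 3) = 2 + (-4*(3/2 + H/2) - 3) = 2 + ((-6 - 2*H) - 3) = 2 + (-9 - 2*H) = -7 - 2*H)
(16442 - 21616)/(48489 + a(99, 85)) = (16442 - 21616)/(48489 + (-7 - 2*99)) = -5174/(48489 + (-7 - 198)) = -5174/(48489 - 205) = -5174/48284 = -5174*1/48284 = -2587/24142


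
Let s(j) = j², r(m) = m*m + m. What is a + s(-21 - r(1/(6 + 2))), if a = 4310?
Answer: 19484369/4096 ≈ 4756.9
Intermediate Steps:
r(m) = m + m² (r(m) = m² + m = m + m²)
a + s(-21 - r(1/(6 + 2))) = 4310 + (-21 - (1 + 1/(6 + 2))/(6 + 2))² = 4310 + (-21 - (1 + 1/8)/8)² = 4310 + (-21 - (1 + ⅛)/8)² = 4310 + (-21 - 9/(8*8))² = 4310 + (-21 - 1*9/64)² = 4310 + (-21 - 9/64)² = 4310 + (-1353/64)² = 4310 + 1830609/4096 = 19484369/4096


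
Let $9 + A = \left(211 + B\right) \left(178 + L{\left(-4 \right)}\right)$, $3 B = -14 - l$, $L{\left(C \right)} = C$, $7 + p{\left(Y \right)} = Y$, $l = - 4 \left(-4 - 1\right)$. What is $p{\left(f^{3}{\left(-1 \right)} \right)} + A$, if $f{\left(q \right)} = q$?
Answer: $34725$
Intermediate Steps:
$l = 20$ ($l = \left(-4\right) \left(-5\right) = 20$)
$p{\left(Y \right)} = -7 + Y$
$B = - \frac{34}{3}$ ($B = \frac{-14 - 20}{3} = \frac{1}{3} \left(-34\right) = - \frac{34}{3} \approx -11.333$)
$A = 34733$ ($A = -9 + \left(211 - \frac{34}{3}\right) \left(178 - 4\right) = -9 + \frac{599}{3} \cdot 174 = -9 + 34742 = 34733$)
$p{\left(f^{3}{\left(-1 \right)} \right)} + A = \left(-7 + \left(-1\right)^{3}\right) + 34733 = \left(-7 - 1\right) + 34733 = -8 + 34733 = 34725$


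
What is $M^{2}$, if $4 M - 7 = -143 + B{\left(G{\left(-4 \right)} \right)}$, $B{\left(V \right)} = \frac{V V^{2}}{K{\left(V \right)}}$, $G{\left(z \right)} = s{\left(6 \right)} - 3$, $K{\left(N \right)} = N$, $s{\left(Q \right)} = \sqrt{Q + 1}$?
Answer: $\frac{3663}{4} + 90 \sqrt{7} \approx 1153.9$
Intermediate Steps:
$s{\left(Q \right)} = \sqrt{1 + Q}$
$G{\left(z \right)} = -3 + \sqrt{7}$ ($G{\left(z \right)} = \sqrt{1 + 6} - 3 = \sqrt{7} - 3 = -3 + \sqrt{7}$)
$B{\left(V \right)} = V^{2}$ ($B{\left(V \right)} = \frac{V V^{2}}{V} = \frac{V^{3}}{V} = V^{2}$)
$M = -34 + \frac{\left(-3 + \sqrt{7}\right)^{2}}{4}$ ($M = \frac{7}{4} + \frac{-143 + \left(-3 + \sqrt{7}\right)^{2}}{4} = \frac{7}{4} - \left(\frac{143}{4} - \frac{\left(-3 + \sqrt{7}\right)^{2}}{4}\right) = -34 + \frac{\left(-3 + \sqrt{7}\right)^{2}}{4} \approx -33.969$)
$M^{2} = \left(-34 + \frac{\left(3 - \sqrt{7}\right)^{2}}{4}\right)^{2}$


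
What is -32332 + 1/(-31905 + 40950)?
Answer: -292442939/9045 ≈ -32332.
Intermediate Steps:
-32332 + 1/(-31905 + 40950) = -32332 + 1/9045 = -292442939/9045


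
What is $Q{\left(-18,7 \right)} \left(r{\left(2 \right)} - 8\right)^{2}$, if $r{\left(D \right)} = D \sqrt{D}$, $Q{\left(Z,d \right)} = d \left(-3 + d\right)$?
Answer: $2016 - 896 \sqrt{2} \approx 748.86$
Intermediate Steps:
$r{\left(D \right)} = D^{\frac{3}{2}}$
$Q{\left(-18,7 \right)} \left(r{\left(2 \right)} - 8\right)^{2} = 7 \left(-3 + 7\right) \left(2^{\frac{3}{2}} - 8\right)^{2} = 7 \cdot 4 \left(2 \sqrt{2} - 8\right)^{2} = 28 \left(-8 + 2 \sqrt{2}\right)^{2}$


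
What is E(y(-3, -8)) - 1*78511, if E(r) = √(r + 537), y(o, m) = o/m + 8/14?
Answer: -78511 + 5*√16870/28 ≈ -78488.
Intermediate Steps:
y(o, m) = 4/7 + o/m (y(o, m) = o/m + 8*(1/14) = o/m + 4/7 = 4/7 + o/m)
E(r) = √(537 + r)
E(y(-3, -8)) - 1*78511 = √(537 + (4/7 - 3/(-8))) - 1*78511 = √(537 + (4/7 - 3*(-⅛))) - 78511 = √(537 + (4/7 + 3/8)) - 78511 = √(537 + 53/56) - 78511 = √(30125/56) - 78511 = 5*√16870/28 - 78511 = -78511 + 5*√16870/28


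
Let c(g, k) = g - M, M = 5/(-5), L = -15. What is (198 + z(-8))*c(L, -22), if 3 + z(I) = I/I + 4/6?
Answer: -8260/3 ≈ -2753.3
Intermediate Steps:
z(I) = -4/3 (z(I) = -3 + (I/I + 4/6) = -3 + (1 + 4*(⅙)) = -3 + (1 + ⅔) = -3 + 5/3 = -4/3)
M = -1 (M = 5*(-⅕) = -1)
c(g, k) = 1 + g (c(g, k) = g - 1*(-1) = g + 1 = 1 + g)
(198 + z(-8))*c(L, -22) = (198 - 4/3)*(1 - 15) = (590/3)*(-14) = -8260/3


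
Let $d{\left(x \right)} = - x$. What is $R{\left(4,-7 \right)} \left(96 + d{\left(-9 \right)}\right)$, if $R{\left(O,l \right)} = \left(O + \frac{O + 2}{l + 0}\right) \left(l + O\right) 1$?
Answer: $-990$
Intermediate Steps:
$R{\left(O,l \right)} = \left(O + l\right) \left(O + \frac{2 + O}{l}\right)$ ($R{\left(O,l \right)} = \left(O + \frac{2 + O}{l}\right) \left(O + l\right) 1 = \left(O + l\right) \left(O + \frac{2 + O}{l}\right) 1 = \left(O + l\right) \left(O + \frac{2 + O}{l}\right)$)
$R{\left(4,-7 \right)} \left(96 + d{\left(-9 \right)}\right) = \frac{4^{2} + 2 \cdot 4 - 7 \left(2 + 4 + 4^{2} + 4 \left(-7\right)\right)}{-7} \left(96 - -9\right) = - \frac{16 + 8 - 7 \left(2 + 4 + 16 - 28\right)}{7} \left(96 + 9\right) = - \frac{16 + 8 - -42}{7} \cdot 105 = - \frac{16 + 8 + 42}{7} \cdot 105 = \left(- \frac{1}{7}\right) 66 \cdot 105 = \left(- \frac{66}{7}\right) 105 = -990$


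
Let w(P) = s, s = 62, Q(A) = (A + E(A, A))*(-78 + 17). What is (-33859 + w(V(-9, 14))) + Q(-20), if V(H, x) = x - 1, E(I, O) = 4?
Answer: -32821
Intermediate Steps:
Q(A) = -244 - 61*A (Q(A) = (A + 4)*(-78 + 17) = (4 + A)*(-61) = -244 - 61*A)
V(H, x) = -1 + x
w(P) = 62
(-33859 + w(V(-9, 14))) + Q(-20) = (-33859 + 62) + (-244 - 61*(-20)) = -33797 + (-244 + 1220) = -33797 + 976 = -32821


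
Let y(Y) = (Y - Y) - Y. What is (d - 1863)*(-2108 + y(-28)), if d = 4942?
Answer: -6404320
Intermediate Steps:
y(Y) = -Y (y(Y) = 0 - Y = -Y)
(d - 1863)*(-2108 + y(-28)) = (4942 - 1863)*(-2108 - 1*(-28)) = 3079*(-2108 + 28) = 3079*(-2080) = -6404320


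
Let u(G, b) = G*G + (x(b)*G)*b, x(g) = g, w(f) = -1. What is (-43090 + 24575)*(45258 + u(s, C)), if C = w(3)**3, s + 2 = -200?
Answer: -1589697900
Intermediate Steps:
s = -202 (s = -2 - 200 = -202)
C = -1 (C = (-1)**3 = -1)
u(G, b) = G**2 + G*b**2 (u(G, b) = G*G + (b*G)*b = G**2 + (G*b)*b = G**2 + G*b**2)
(-43090 + 24575)*(45258 + u(s, C)) = (-43090 + 24575)*(45258 - 202*(-202 + (-1)**2)) = -18515*(45258 - 202*(-202 + 1)) = -18515*(45258 - 202*(-201)) = -18515*(45258 + 40602) = -18515*85860 = -1589697900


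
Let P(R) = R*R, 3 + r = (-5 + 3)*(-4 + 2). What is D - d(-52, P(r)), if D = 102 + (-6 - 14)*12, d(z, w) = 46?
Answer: -184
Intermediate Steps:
r = 1 (r = -3 + (-5 + 3)*(-4 + 2) = -3 - 2*(-2) = -3 + 4 = 1)
P(R) = R²
D = -138 (D = 102 - 20*12 = 102 - 240 = -138)
D - d(-52, P(r)) = -138 - 1*46 = -138 - 46 = -184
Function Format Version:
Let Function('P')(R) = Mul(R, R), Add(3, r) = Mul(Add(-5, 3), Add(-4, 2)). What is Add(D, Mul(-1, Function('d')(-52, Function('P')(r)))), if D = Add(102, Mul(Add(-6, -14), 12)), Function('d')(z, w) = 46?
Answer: -184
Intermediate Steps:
r = 1 (r = Add(-3, Mul(Add(-5, 3), Add(-4, 2))) = Add(-3, Mul(-2, -2)) = Add(-3, 4) = 1)
Function('P')(R) = Pow(R, 2)
D = -138 (D = Add(102, Mul(-20, 12)) = Add(102, -240) = -138)
Add(D, Mul(-1, Function('d')(-52, Function('P')(r)))) = Add(-138, Mul(-1, 46)) = Add(-138, -46) = -184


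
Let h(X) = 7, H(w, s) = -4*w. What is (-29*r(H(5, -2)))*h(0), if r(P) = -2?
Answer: 406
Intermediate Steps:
(-29*r(H(5, -2)))*h(0) = -29*(-2)*7 = 58*7 = 406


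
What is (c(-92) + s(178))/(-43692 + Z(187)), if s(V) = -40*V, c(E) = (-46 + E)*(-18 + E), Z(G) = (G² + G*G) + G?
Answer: 8060/26433 ≈ 0.30492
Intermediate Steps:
Z(G) = G + 2*G² (Z(G) = (G² + G²) + G = 2*G² + G = G + 2*G²)
(c(-92) + s(178))/(-43692 + Z(187)) = ((828 + (-92)² - 64*(-92)) - 40*178)/(-43692 + 187*(1 + 2*187)) = ((828 + 8464 + 5888) - 7120)/(-43692 + 187*(1 + 374)) = (15180 - 7120)/(-43692 + 187*375) = 8060/(-43692 + 70125) = 8060/26433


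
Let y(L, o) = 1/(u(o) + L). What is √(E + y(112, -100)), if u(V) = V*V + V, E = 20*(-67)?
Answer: I*√33580445737/5006 ≈ 36.606*I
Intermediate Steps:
E = -1340
u(V) = V + V² (u(V) = V² + V = V + V²)
y(L, o) = 1/(L + o*(1 + o)) (y(L, o) = 1/(o*(1 + o) + L) = 1/(L + o*(1 + o)))
√(E + y(112, -100)) = √(-1340 + 1/(112 - 100*(1 - 100))) = √(-1340 + 1/(112 - 100*(-99))) = √(-1340 + 1/(112 + 9900)) = √(-1340 + 1/10012) = √(-13416079/10012) = I*√33580445737/5006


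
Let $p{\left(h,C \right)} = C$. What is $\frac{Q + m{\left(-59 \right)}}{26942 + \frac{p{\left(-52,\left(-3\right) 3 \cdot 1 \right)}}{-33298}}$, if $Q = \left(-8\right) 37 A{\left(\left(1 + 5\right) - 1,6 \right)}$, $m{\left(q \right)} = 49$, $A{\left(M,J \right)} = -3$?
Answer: $\frac{31200226}{897114725} \approx 0.034778$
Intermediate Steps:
$Q = 888$ ($Q = \left(-8\right) 37 \left(-3\right) = \left(-296\right) \left(-3\right) = 888$)
$\frac{Q + m{\left(-59 \right)}}{26942 + \frac{p{\left(-52,\left(-3\right) 3 \cdot 1 \right)}}{-33298}} = \frac{888 + 49}{26942 + \frac{\left(-3\right) 3 \cdot 1}{-33298}} = \frac{937}{26942 + \left(-9\right) 1 \left(- \frac{1}{33298}\right)} = \frac{937}{26942 - - \frac{9}{33298}} = \frac{937}{26942 + \frac{9}{33298}} = \frac{937}{\frac{897114725}{33298}} = 937 \cdot \frac{33298}{897114725} = \frac{31200226}{897114725}$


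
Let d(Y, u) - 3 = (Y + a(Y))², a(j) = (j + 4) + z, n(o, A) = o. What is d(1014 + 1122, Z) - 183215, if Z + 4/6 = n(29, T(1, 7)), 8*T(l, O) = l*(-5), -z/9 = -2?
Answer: 18255224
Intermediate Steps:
z = 18 (z = -9*(-2) = 18)
T(l, O) = -5*l/8 (T(l, O) = (l*(-5))/8 = (-5*l)/8 = -5*l/8)
a(j) = 22 + j (a(j) = (j + 4) + 18 = (4 + j) + 18 = 22 + j)
Z = 85/3 (Z = -⅔ + 29 = 85/3 ≈ 28.333)
d(Y, u) = 3 + (22 + 2*Y)² (d(Y, u) = 3 + (Y + (22 + Y))² = 3 + (22 + 2*Y)²)
d(1014 + 1122, Z) - 183215 = (3 + 4*(11 + (1014 + 1122))²) - 183215 = (3 + 4*(11 + 2136)²) - 183215 = (3 + 4*2147²) - 183215 = (3 + 4*4609609) - 183215 = (3 + 18438436) - 183215 = 18438439 - 183215 = 18255224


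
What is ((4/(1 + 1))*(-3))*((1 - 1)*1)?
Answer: 0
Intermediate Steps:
((4/(1 + 1))*(-3))*((1 - 1)*1) = ((4/2)*(-3))*(0*1) = (((½)*4)*(-3))*0 = (2*(-3))*0 = -6*0 = 0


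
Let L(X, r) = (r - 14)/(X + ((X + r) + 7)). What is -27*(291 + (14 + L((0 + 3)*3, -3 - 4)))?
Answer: -16407/2 ≈ -8203.5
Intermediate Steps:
L(X, r) = (-14 + r)/(7 + r + 2*X) (L(X, r) = (-14 + r)/(X + (7 + X + r)) = (-14 + r)/(7 + r + 2*X))
-27*(291 + (14 + L((0 + 3)*3, -3 - 4))) = -27*(291 + (14 + (-14 + (-3 - 4))/(7 + (-3 - 4) + 2*((0 + 3)*3)))) = -27*(291 + (14 + (-14 - 7)/(7 - 7 + 2*(3*3)))) = -27*(291 + (14 - 21/(7 - 7 + 2*9))) = -27*(291 + (14 - 21/(7 - 7 + 18))) = -27*(291 + (14 - 21/18)) = -27*(291 + (14 + (1/18)*(-21))) = -27*(291 + (14 - 7/6)) = -27*(291 + 77/6) = -27*1823/6 = -16407/2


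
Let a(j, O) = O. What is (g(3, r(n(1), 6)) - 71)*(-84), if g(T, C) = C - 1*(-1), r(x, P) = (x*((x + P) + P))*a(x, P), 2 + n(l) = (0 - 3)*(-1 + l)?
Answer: 15960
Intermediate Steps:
n(l) = 1 - 3*l (n(l) = -2 + (0 - 3)*(-1 + l) = -2 - 3*(-1 + l) = -2 + (3 - 3*l) = 1 - 3*l)
r(x, P) = P*x*(x + 2*P) (r(x, P) = (x*((x + P) + P))*P = (x*((P + x) + P))*P = (x*(x + 2*P))*P = P*x*(x + 2*P))
g(T, C) = 1 + C (g(T, C) = C + 1 = 1 + C)
(g(3, r(n(1), 6)) - 71)*(-84) = ((1 + 6*(1 - 3*1)*((1 - 3*1) + 2*6)) - 71)*(-84) = ((1 + 6*(1 - 3)*((1 - 3) + 12)) - 71)*(-84) = ((1 + 6*(-2)*(-2 + 12)) - 71)*(-84) = ((1 + 6*(-2)*10) - 71)*(-84) = ((1 - 120) - 71)*(-84) = (-119 - 71)*(-84) = -190*(-84) = 15960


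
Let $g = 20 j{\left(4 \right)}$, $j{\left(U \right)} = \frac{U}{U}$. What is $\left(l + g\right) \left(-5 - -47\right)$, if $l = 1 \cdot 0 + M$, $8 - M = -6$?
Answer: $1428$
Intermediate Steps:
$M = 14$ ($M = 8 - -6 = 8 + 6 = 14$)
$j{\left(U \right)} = 1$
$l = 14$ ($l = 1 \cdot 0 + 14 = 0 + 14 = 14$)
$g = 20$ ($g = 20 \cdot 1 = 20$)
$\left(l + g\right) \left(-5 - -47\right) = \left(14 + 20\right) \left(-5 - -47\right) = 34 \left(-5 + 47\right) = 34 \cdot 42 = 1428$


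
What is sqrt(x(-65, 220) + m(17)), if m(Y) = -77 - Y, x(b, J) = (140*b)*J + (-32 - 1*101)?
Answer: I*sqrt(2002227) ≈ 1415.0*I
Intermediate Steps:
x(b, J) = -133 + 140*J*b (x(b, J) = 140*J*b + (-32 - 101) = 140*J*b - 133 = -133 + 140*J*b)
sqrt(x(-65, 220) + m(17)) = sqrt((-133 + 140*220*(-65)) + (-77 - 1*17)) = sqrt((-133 - 2002000) + (-77 - 17)) = sqrt(-2002133 - 94) = sqrt(-2002227) = I*sqrt(2002227)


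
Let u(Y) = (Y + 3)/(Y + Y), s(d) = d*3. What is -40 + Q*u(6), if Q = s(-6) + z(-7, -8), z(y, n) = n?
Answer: -119/2 ≈ -59.500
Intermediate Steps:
s(d) = 3*d
Q = -26 (Q = 3*(-6) - 8 = -18 - 8 = -26)
u(Y) = (3 + Y)/(2*Y) (u(Y) = (3 + Y)/((2*Y)) = (3 + Y)*(1/(2*Y)) = (3 + Y)/(2*Y))
-40 + Q*u(6) = -40 - 13*(3 + 6)/6 = -40 - 13*9/6 = -40 - 26*¾ = -40 - 39/2 = -119/2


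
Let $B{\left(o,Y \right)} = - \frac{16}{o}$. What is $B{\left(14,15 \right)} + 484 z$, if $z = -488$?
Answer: $- \frac{1653352}{7} \approx -2.3619 \cdot 10^{5}$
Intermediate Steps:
$B{\left(14,15 \right)} + 484 z = - \frac{16}{14} + 484 \left(-488\right) = \left(-16\right) \frac{1}{14} - 236192 = - \frac{8}{7} - 236192 = - \frac{1653352}{7}$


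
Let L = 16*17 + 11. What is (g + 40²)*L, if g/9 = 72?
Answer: 636184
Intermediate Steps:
g = 648 (g = 9*72 = 648)
L = 283 (L = 272 + 11 = 283)
(g + 40²)*L = (648 + 40²)*283 = (648 + 1600)*283 = 2248*283 = 636184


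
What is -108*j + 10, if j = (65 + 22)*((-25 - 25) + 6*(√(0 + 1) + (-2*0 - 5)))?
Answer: 695314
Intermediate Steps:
j = -6438 (j = 87*(-50 + 6*(√1 + (0 - 5))) = 87*(-50 + 6*(1 - 5)) = 87*(-50 + 6*(-4)) = 87*(-50 - 24) = 87*(-74) = -6438)
-108*j + 10 = -108*(-6438) + 10 = 695304 + 10 = 695314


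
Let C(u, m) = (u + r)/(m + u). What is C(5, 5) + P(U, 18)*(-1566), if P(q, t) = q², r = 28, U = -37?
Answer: -21438507/10 ≈ -2.1439e+6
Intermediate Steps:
C(u, m) = (28 + u)/(m + u) (C(u, m) = (u + 28)/(m + u) = (28 + u)/(m + u))
C(5, 5) + P(U, 18)*(-1566) = (28 + 5)/(5 + 5) + (-37)²*(-1566) = 33/10 + 1369*(-1566) = (⅒)*33 - 2143854 = 33/10 - 2143854 = -21438507/10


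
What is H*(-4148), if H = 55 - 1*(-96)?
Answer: -626348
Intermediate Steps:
H = 151 (H = 55 + 96 = 151)
H*(-4148) = 151*(-4148) = -626348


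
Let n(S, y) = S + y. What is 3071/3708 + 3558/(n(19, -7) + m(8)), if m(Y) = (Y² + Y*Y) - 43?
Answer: 13490951/359676 ≈ 37.509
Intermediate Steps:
m(Y) = -43 + 2*Y² (m(Y) = (Y² + Y²) - 43 = 2*Y² - 43 = -43 + 2*Y²)
3071/3708 + 3558/(n(19, -7) + m(8)) = 3071/3708 + 3558/((19 - 7) + (-43 + 2*8²)) = 3071*(1/3708) + 3558/(12 + (-43 + 2*64)) = 3071/3708 + 3558/(12 + (-43 + 128)) = 3071/3708 + 3558/(12 + 85) = 3071/3708 + 3558/97 = 13490951/359676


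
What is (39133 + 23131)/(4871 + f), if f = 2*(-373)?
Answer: 62264/4125 ≈ 15.094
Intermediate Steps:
f = -746
(39133 + 23131)/(4871 + f) = (39133 + 23131)/(4871 - 746) = 62264/4125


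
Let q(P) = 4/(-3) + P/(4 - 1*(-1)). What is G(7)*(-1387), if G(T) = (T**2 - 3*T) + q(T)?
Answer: -583927/15 ≈ -38928.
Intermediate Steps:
q(P) = -4/3 + P/5 (q(P) = 4*(-1/3) + P/(4 + 1) = -4/3 + P/5)
G(T) = -4/3 + T**2 - 14*T/5 (G(T) = (T**2 - 3*T) + (-4/3 + T/5) = -4/3 + T**2 - 14*T/5)
G(7)*(-1387) = (-4/3 + 7**2 - 14/5*7)*(-1387) = (-4/3 + 49 - 98/5)*(-1387) = (421/15)*(-1387) = -583927/15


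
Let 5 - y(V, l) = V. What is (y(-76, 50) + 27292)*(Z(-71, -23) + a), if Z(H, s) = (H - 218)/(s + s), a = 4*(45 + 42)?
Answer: 446097781/46 ≈ 9.6978e+6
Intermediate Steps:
a = 348 (a = 4*87 = 348)
Z(H, s) = (-218 + H)/(2*s) (Z(H, s) = (-218 + H)/((2*s)) = (-218 + H)*(1/(2*s)) = (-218 + H)/(2*s))
y(V, l) = 5 - V
(y(-76, 50) + 27292)*(Z(-71, -23) + a) = ((5 - 1*(-76)) + 27292)*((½)*(-218 - 71)/(-23) + 348) = ((5 + 76) + 27292)*((½)*(-1/23)*(-289) + 348) = (81 + 27292)*(289/46 + 348) = 27373*(16297/46) = 446097781/46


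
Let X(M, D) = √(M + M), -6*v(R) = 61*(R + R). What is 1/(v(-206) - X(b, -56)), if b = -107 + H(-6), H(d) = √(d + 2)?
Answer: 3/(12566 - 3*√2*√(-107 + 2*I)) ≈ 0.00023874 + 8.3387e-7*I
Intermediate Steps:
H(d) = √(2 + d)
v(R) = -61*R/3 (v(R) = -61*(R + R)/6 = -61*2*R/6 = -61*R/3)
b = -107 + 2*I (b = -107 + √(2 - 6) = -107 + √(-4) = -107 + 2*I ≈ -107.0 + 2.0*I)
X(M, D) = √2*√M (X(M, D) = √(2*M) = √2*√M)
1/(v(-206) - X(b, -56)) = 1/(-61/3*(-206) - √2*√(-107 + 2*I)) = 1/(12566/3 - √2*√(-107 + 2*I))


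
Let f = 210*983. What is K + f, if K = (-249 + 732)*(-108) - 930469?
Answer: -776203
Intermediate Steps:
f = 206430
K = -982633 (K = 483*(-108) - 930469 = -52164 - 930469 = -982633)
K + f = -982633 + 206430 = -776203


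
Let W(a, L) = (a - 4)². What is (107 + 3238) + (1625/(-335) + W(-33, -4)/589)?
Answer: 131904033/39463 ≈ 3342.5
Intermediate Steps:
W(a, L) = (-4 + a)²
(107 + 3238) + (1625/(-335) + W(-33, -4)/589) = (107 + 3238) + (1625/(-335) + (-4 - 33)²/589) = 3345 + (1625*(-1/335) + (-37)²*(1/589)) = 3345 + (-325/67 + 1369*(1/589)) = 3345 + (-325/67 + 1369/589) = 3345 - 99702/39463 = 131904033/39463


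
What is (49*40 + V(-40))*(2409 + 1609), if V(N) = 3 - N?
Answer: 8048054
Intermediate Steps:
(49*40 + V(-40))*(2409 + 1609) = (49*40 + (3 - 1*(-40)))*(2409 + 1609) = (1960 + (3 + 40))*4018 = (1960 + 43)*4018 = 2003*4018 = 8048054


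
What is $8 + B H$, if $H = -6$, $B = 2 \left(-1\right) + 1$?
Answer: $14$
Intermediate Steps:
$B = -1$ ($B = -2 + 1 = -1$)
$8 + B H = 8 - -6 = 8 + 6 = 14$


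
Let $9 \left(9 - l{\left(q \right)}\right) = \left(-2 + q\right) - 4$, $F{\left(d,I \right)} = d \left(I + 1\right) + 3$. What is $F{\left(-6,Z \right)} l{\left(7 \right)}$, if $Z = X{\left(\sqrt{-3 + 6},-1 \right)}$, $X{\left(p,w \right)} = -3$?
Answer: $\frac{400}{3} \approx 133.33$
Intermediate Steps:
$Z = -3$
$F{\left(d,I \right)} = 3 + d \left(1 + I\right)$ ($F{\left(d,I \right)} = d \left(1 + I\right) + 3 = 3 + d \left(1 + I\right)$)
$l{\left(q \right)} = \frac{29}{3} - \frac{q}{9}$ ($l{\left(q \right)} = 9 - \frac{\left(-2 + q\right) - 4}{9} = 9 - \frac{-6 + q}{9} = 9 - \left(- \frac{2}{3} + \frac{q}{9}\right) = \frac{29}{3} - \frac{q}{9}$)
$F{\left(-6,Z \right)} l{\left(7 \right)} = \left(3 - 6 - -18\right) \left(\frac{29}{3} - \frac{7}{9}\right) = \left(3 - 6 + 18\right) \left(\frac{29}{3} - \frac{7}{9}\right) = 15 \cdot \frac{80}{9} = \frac{400}{3}$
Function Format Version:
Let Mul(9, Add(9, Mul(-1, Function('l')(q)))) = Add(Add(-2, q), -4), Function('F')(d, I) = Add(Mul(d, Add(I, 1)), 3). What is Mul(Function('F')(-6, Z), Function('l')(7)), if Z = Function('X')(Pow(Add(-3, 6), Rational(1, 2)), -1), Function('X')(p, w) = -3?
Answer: Rational(400, 3) ≈ 133.33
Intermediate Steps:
Z = -3
Function('F')(d, I) = Add(3, Mul(d, Add(1, I))) (Function('F')(d, I) = Add(Mul(d, Add(1, I)), 3) = Add(3, Mul(d, Add(1, I))))
Function('l')(q) = Add(Rational(29, 3), Mul(Rational(-1, 9), q)) (Function('l')(q) = Add(9, Mul(Rational(-1, 9), Add(Add(-2, q), -4))) = Add(9, Mul(Rational(-1, 9), Add(-6, q))) = Add(9, Add(Rational(2, 3), Mul(Rational(-1, 9), q))) = Add(Rational(29, 3), Mul(Rational(-1, 9), q)))
Mul(Function('F')(-6, Z), Function('l')(7)) = Mul(Add(3, -6, Mul(-3, -6)), Add(Rational(29, 3), Mul(Rational(-1, 9), 7))) = Mul(Add(3, -6, 18), Add(Rational(29, 3), Rational(-7, 9))) = Mul(15, Rational(80, 9)) = Rational(400, 3)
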